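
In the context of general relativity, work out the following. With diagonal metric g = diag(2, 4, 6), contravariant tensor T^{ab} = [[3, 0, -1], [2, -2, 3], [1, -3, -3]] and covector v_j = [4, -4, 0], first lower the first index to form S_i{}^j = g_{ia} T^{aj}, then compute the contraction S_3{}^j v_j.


Step 1: lower the first index. For a diagonal metric, g_{ia} T^{aj} = g_{ii} T^{ij} (no sum on i).
g_{33} = 6
S_3{}^1 = 6 * T^{31} = 6 * 1 = 6
S_3{}^2 = 6 * T^{32} = 6 * -3 = -18
S_3{}^3 = 6 * T^{33} = 6 * -3 = -18
Step 2: contract S_3{}^j with v_j.
S_3{}^1 * v_1 = 6 * 4 = 24
S_3{}^2 * v_2 = -18 * -4 = 72
S_3{}^3 * v_3 = -18 * 0 = 0
Result = 24 + 72 + 0 = 96

96


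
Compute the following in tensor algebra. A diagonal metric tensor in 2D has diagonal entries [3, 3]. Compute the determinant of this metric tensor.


For a diagonal metric, the determinant is the product of diagonal entries.
Diagonal entries: 3, 3
det(g) = 3 * 3 = 9

9


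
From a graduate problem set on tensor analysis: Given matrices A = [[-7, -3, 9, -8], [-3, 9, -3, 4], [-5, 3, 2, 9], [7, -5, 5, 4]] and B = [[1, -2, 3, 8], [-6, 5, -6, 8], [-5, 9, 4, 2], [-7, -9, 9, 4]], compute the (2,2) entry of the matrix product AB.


(AB)_{ij} = sum_k A_{ik} B_{kj}.
For i=2, j=2:
A_{21} * B_{12} = -3 * -2 = 6
A_{22} * B_{22} = 9 * 5 = 45
A_{23} * B_{32} = -3 * 9 = -27
A_{24} * B_{42} = 4 * -9 = -36
Sum = 6 + 45 + -27 + -36 = -12

-12


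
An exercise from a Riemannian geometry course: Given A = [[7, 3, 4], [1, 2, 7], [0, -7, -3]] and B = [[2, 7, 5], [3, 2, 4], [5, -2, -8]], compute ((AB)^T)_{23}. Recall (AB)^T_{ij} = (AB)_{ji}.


(AB)^T_{ij} = (AB)_{ji} = sum_k A_{jk} B_{ki}.
For i=2, j=3 we need (AB)_{32}:
A_{31} * B_{12} = 0 * 7 = 0
A_{32} * B_{22} = -7 * 2 = -14
A_{33} * B_{32} = -3 * -2 = 6
Sum = 0 + -14 + 6 = -8

-8


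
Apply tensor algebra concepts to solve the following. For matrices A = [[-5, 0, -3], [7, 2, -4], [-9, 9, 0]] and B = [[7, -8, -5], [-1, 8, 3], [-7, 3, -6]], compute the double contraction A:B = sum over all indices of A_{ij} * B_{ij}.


A:B = sum over all i,j of A_{ij} * B_{ij}.
Row 1: -5*7=-35, 0*-8=0, -3*-5=15 => row sum = -20
Row 2: 7*-1=-7, 2*8=16, -4*3=-12 => row sum = -3
Row 3: -9*-7=63, 9*3=27, 0*-6=0 => row sum = 90
Total = -20 + -3 + 90 = 67

67


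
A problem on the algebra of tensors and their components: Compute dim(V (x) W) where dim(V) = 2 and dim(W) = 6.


The dimension of a tensor product is the product of dimensions.
dim(V) = 2, dim(W) = 6
dim(V (x) W) = 2 * 6 = 12

12


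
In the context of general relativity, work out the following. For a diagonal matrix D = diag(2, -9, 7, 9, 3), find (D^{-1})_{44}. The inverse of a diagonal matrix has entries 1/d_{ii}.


For a diagonal matrix, the inverse has entries (D^{-1})_{ii} = 1/d_{ii}.
The diagonal entries are: d_{11} = 2, d_{22} = -9, d_{33} = 7, d_{44} = 9, d_{55} = 3
We need (D^{-1})_{44} = 1/d_{44} = 1/9 = 1/9

1/9


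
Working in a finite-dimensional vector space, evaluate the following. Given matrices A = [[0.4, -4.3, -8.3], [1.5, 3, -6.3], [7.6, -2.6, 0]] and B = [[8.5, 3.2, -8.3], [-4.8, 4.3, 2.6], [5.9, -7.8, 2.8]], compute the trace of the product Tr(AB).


Tr(AB) = sum_i (AB)_{ii} where (AB)_{ii} = sum_k A_{ik} B_{ki}.
(AB)_{11} = 0.4*8.5 + -4.3*-4.8 + -8.3*5.9 = -24.93
(AB)_{22} = 1.5*3.2 + 3*4.3 + -6.3*-7.8 = 66.84
(AB)_{33} = 7.6*-8.3 + -2.6*2.6 + 0*2.8 = -69.84
Tr(AB) = -24.93 + 66.84 + -69.84 = -27.93

-27.93


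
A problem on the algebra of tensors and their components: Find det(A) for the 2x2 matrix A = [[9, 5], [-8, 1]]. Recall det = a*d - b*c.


For a 2x2 matrix [[a, b], [c, d]], det = a*d - b*c.
a = 9, b = 5, c = -8, d = 1
a*d = 9 * 1 = 9
b*c = 5 * -8 = -40
det = 9 - -40 = 49

49


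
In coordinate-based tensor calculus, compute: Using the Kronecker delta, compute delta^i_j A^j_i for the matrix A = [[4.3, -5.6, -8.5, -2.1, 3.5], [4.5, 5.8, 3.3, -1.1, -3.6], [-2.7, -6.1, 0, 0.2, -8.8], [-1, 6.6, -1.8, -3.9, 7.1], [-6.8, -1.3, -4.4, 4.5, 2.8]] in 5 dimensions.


The contraction (trace) of a rank-2 tensor is the sum of its diagonal elements.
Diagonal entries: A[1,1] = 4.3, A[2,2] = 5.8, A[3,3] = 0, A[4,4] = -3.9, A[5,5] = 2.8
Tr(A) = 4.3 + 5.8 + 0 + -3.9 + 2.8 = 9

9


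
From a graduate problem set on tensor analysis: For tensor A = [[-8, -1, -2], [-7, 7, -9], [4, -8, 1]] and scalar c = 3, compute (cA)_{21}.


Scalar multiplication: (cA)_{ij} = c * A_{ij}.
c = 3
A_{21} = -7
(cA)_{21} = 3 * -7 = -21

-21


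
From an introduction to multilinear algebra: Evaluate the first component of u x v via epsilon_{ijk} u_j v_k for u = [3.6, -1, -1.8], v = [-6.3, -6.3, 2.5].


(u x v)_1 = sum_{j,k} epsilon_{1jk} u_j v_k. Only permutations of (1,2,3) contribute; the two non-zero terms are:
eps_{123} u_2 v_3 = 1 * -1 * 2.5 = -2.5
eps_{132} u_3 v_2 = -1 * -1.8 * -6.3 = -11.34
(u x v)_1 = -13.84

-13.84


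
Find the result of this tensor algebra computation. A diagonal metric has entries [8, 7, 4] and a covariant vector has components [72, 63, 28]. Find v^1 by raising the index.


To raise an index with a diagonal metric: v^i = v_i / g_{ii}.
For index 1: v_1 = 72, g_{11} = 8
v^1 = 72 / 8 = 9

9


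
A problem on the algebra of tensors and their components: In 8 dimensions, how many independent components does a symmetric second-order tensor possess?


A symmetric rank-2 tensor in d dimensions has d(d+1)/2 independent components.
d = 8
d(d+1)/2 = 8 * 9 / 2 = 72 / 2 = 36

36


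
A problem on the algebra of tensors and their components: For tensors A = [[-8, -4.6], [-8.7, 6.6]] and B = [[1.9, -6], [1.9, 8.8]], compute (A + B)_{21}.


Tensor addition is component-wise: (A + B)_{ij} = A_{ij} + B_{ij}.
A_{21} = -8.7
B_{21} = 1.9
(A + B)_{21} = -8.7 + 1.9 = -6.8

-6.8


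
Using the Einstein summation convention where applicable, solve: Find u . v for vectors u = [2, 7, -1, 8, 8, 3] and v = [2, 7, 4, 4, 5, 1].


The inner product u . v = sum of u_i * v_i.
Term-by-term: 2 * 2, 7 * 7, -1 * 4, 8 * 4, 8 * 5, 3 * 1
Products: 4, 49, -4, 32, 40, 3
Sum = 4 + 49 + -4 + 32 + 40 + 3 = 124

124


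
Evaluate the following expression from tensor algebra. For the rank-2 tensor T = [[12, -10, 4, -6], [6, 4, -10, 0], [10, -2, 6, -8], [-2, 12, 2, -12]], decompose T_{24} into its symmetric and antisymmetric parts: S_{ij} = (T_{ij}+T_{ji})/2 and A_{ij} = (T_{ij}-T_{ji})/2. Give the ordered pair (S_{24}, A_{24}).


T_{24} = 0
T_{42} = 12
S_{24} = (0 + 12)/2 = 12/2 = 6
A_{24} = (0 - 12)/2 = -12/2 = -6
Check: S + A = 6 + -6 = 0 = T_{24}.

(6, -6)


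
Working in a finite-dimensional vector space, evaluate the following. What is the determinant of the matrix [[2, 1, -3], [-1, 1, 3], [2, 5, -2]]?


Expanding along the first row, det(A) = a11*M_11 - a12*M_12 + a13*M_13, where M_1j is the (1,j) minor.
Minor M_11 = 1*-2 - 3*5 = -17
Minor M_12 = -1*-2 - 3*2 = -4
Minor M_13 = -1*5 - 1*2 = -7
det = 2*(-17) - 1*(-4) + -3*(-7)
    = -34 - -4 + 21
    = -9

-9


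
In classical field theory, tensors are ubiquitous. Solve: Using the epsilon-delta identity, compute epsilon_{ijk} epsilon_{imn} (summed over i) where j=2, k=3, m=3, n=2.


Using the identity: epsilon_{ijk} epsilon_{imn} = delta_{jm} delta_{kn} - delta_{jn} delta_{km}.
delta_{23} = 0
delta_{32} = 0
delta_{22} = 1
delta_{33} = 1
Result = 0 * 0 - 1 * 1 = 0 - 1 = -1

-1


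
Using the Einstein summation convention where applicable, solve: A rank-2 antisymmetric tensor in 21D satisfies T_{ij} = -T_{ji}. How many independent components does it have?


An antisymmetric rank-2 tensor satisfies A_{ij} = -A_{ji}, so diagonal entries are zero.
The independent components are the upper-triangular entries: C(n, 2) = n(n-1)/2.
n = 21
C(21, 2) = 21 * 20 / 2 = 420 / 2 = 210

210


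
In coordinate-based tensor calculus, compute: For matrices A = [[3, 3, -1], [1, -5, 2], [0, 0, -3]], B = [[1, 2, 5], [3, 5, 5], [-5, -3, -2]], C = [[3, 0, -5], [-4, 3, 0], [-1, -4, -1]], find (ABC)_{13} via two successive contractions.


(ABC)_{13} = sum_m (AB)_{1m} C_{m3}. First compute row 1 of AB.
(AB)_{11} = 3*1 + 3*3 + -1*-5 = 17
(AB)_{12} = 3*2 + 3*5 + -1*-3 = 24
(AB)_{13} = 3*5 + 3*5 + -1*-2 = 32
Now contract with column 3 of C:
(AB)_{11} * C_{13} = 17 * -5 = -85
(AB)_{12} * C_{23} = 24 * 0 = 0
(AB)_{13} * C_{33} = 32 * -1 = -32
(ABC)_{13} = -85 + 0 + -32 = -117

-117


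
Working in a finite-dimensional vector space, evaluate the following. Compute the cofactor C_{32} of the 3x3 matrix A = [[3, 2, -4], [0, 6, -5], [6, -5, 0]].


To find cofactor C_{32}, delete row 3 and column 2.
The resulting 2x2 submatrix is: [[3, -4], [0, -5]]
Minor M_{32} = 3*-5 - -4*0
  = -15 - 0 = -15
Sign = (-1)^(3+2) = (-1)^5 = -1
Cofactor C_{32} = -1 * -15 = 15

15


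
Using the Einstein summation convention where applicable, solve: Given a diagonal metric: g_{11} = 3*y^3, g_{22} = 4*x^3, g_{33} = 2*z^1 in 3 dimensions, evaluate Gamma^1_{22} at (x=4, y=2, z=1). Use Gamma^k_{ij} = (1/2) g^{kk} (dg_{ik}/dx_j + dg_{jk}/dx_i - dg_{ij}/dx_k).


For a diagonal metric, Gamma^k_{ij} = (1/2) g^{kk} (dg_{ik}/dx_j + dg_{jk}/dx_i - dg_{ij}/dx_k).
The metric is diagonal, so g_{ab} = 0 for a != b.
At the given point: g_{11} = 24, g_{22} = 256, g_{33} = 2
g^{11} = 1/24
dg_{21}/dx_2 = 0 (off-diagonal)
dg_{21}/dx_2 = 0 (off-diagonal)
dg_{22}/dx_1 = dg_{22}/dx_1 = 192
Numerator = 0 + 0 - 192 = -192
Gamma^1_{22} = -192 / (2 * 24) = -4

-4


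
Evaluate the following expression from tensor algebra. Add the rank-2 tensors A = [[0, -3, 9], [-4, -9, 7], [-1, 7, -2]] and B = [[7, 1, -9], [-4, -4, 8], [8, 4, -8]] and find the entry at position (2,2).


Tensor addition is component-wise: (A + B)_{ij} = A_{ij} + B_{ij}.
A_{22} = -9
B_{22} = -4
(A + B)_{22} = -9 + -4 = -13

-13


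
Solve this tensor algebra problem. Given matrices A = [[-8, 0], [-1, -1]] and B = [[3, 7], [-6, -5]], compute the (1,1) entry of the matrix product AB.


(AB)_{ij} = sum_k A_{ik} B_{kj}.
For i=1, j=1:
A_{11} * B_{11} = -8 * 3 = -24
A_{12} * B_{21} = 0 * -6 = 0
Sum = -24 + 0 = -24

-24


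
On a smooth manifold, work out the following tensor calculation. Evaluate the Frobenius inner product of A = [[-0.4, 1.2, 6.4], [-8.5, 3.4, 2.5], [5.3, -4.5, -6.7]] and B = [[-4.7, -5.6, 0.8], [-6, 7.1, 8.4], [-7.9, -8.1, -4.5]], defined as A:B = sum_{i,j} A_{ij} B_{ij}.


A:B = sum over all i,j of A_{ij} * B_{ij}.
Row 1: -0.4*-4.7=1.88, 1.2*-5.6=-6.72, 6.4*0.8=5.12 => row sum = 0.28
Row 2: -8.5*-6=51, 3.4*7.1=24.14, 2.5*8.4=21 => row sum = 96.14
Row 3: 5.3*-7.9=-41.87, -4.5*-8.1=36.45, -6.7*-4.5=30.15 => row sum = 24.73
Total = 0.28 + 96.14 + 24.73 = 121.15

121.15


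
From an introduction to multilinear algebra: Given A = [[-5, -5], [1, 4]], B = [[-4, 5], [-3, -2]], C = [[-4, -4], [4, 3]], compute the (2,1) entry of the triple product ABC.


(ABC)_{21} = sum_m (AB)_{2m} C_{m1}. First compute row 2 of AB.
(AB)_{21} = 1*-4 + 4*-3 = -16
(AB)_{22} = 1*5 + 4*-2 = -3
Now contract with column 1 of C:
(AB)_{21} * C_{11} = -16 * -4 = 64
(AB)_{22} * C_{21} = -3 * 4 = -12
(ABC)_{21} = 64 + -12 = 52

52


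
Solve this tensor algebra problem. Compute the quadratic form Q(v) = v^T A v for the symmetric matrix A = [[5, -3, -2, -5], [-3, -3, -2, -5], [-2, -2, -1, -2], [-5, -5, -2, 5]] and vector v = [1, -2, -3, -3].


First compute Av:
(Av)_1 = 5*1 + -3*-2 + -2*-3 + -5*-3 = 32
(Av)_2 = -3*1 + -3*-2 + -2*-3 + -5*-3 = 24
(Av)_3 = -2*1 + -2*-2 + -1*-3 + -2*-3 = 11
(Av)_4 = -5*1 + -5*-2 + -2*-3 + 5*-3 = -4
Av = [32, 24, 11, -4]
Then v^T (Av) = 1*32 + -2*24 + -3*11 + -3*-4
= 32 + -48 + -33 + 12 = -37

-37


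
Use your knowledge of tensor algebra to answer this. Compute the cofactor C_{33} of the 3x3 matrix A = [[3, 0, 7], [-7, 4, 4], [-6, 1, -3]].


To find cofactor C_{33}, delete row 3 and column 3.
The resulting 2x2 submatrix is: [[3, 0], [-7, 4]]
Minor M_{33} = 3*4 - 0*-7
  = 12 - 0 = 12
Sign = (-1)^(3+3) = (-1)^6 = 1
Cofactor C_{33} = 1 * 12 = 12

12


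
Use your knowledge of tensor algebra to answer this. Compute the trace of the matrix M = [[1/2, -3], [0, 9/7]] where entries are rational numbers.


The trace is the sum of diagonal entries.
Diagonal: M[1,1] = 1/2, M[2,2] = 9/7
Tr(M) = 1/2 + 9/7
Computing step by step:
After adding M[1,1]: 1/2
After adding M[2,2]: 25/14
Tr(M) = 25/14

25/14


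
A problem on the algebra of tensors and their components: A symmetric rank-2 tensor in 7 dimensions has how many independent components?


A symmetric rank-2 tensor in d dimensions has d(d+1)/2 independent components.
d = 7
d(d+1)/2 = 7 * 8 / 2 = 56 / 2 = 28

28


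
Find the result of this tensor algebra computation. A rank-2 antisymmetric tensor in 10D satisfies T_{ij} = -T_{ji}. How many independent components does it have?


An antisymmetric rank-2 tensor satisfies A_{ij} = -A_{ji}, so diagonal entries are zero.
The independent components are the upper-triangular entries: C(n, 2) = n(n-1)/2.
n = 10
C(10, 2) = 10 * 9 / 2 = 90 / 2 = 45

45


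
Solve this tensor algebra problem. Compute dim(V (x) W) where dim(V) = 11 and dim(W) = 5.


The dimension of a tensor product is the product of dimensions.
dim(V) = 11, dim(W) = 5
dim(V (x) W) = 11 * 5 = 55

55


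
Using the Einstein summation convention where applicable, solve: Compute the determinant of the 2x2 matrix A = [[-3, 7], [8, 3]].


For a 2x2 matrix [[a, b], [c, d]], det = a*d - b*c.
a = -3, b = 7, c = 8, d = 3
a*d = -3 * 3 = -9
b*c = 7 * 8 = 56
det = -9 - 56 = -65

-65


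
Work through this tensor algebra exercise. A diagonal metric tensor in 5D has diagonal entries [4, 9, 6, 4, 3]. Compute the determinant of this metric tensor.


For a diagonal metric, the determinant is the product of diagonal entries.
Diagonal entries: 4, 9, 6, 4, 3
det(g) = 4 * 9 * 6 * 4 * 3 = 2592

2592


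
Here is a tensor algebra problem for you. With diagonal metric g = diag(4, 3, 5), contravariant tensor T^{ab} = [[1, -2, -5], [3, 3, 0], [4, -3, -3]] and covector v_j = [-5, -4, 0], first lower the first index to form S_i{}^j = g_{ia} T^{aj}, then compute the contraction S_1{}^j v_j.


Step 1: lower the first index. For a diagonal metric, g_{ia} T^{aj} = g_{ii} T^{ij} (no sum on i).
g_{11} = 4
S_1{}^1 = 4 * T^{11} = 4 * 1 = 4
S_1{}^2 = 4 * T^{12} = 4 * -2 = -8
S_1{}^3 = 4 * T^{13} = 4 * -5 = -20
Step 2: contract S_1{}^j with v_j.
S_1{}^1 * v_1 = 4 * -5 = -20
S_1{}^2 * v_2 = -8 * -4 = 32
S_1{}^3 * v_3 = -20 * 0 = 0
Result = -20 + 32 + 0 = 12

12


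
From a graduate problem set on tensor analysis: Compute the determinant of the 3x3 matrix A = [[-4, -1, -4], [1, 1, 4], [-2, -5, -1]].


Expanding along the first row, det(A) = a11*M_11 - a12*M_12 + a13*M_13, where M_1j is the (1,j) minor.
Minor M_11 = 1*-1 - 4*-5 = 19
Minor M_12 = 1*-1 - 4*-2 = 7
Minor M_13 = 1*-5 - 1*-2 = -3
det = -4*(19) - -1*(7) + -4*(-3)
    = -76 - -7 + 12
    = -57

-57


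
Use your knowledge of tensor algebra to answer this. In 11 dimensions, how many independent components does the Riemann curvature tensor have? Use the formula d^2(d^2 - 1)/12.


The Riemann tensor in d dimensions has d^2(d^2 - 1)/12 independent components.
d = 11, so d^2 = 121
d^2 - 1 = 120
d^2(d^2 - 1) = 121 * 120 = 14520
Divide by 12: 14520 / 12 = 1210

1210


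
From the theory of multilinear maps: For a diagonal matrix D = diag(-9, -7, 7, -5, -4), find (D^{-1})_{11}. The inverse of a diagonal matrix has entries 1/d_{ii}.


For a diagonal matrix, the inverse has entries (D^{-1})_{ii} = 1/d_{ii}.
The diagonal entries are: d_{11} = -9, d_{22} = -7, d_{33} = 7, d_{44} = -5, d_{55} = -4
We need (D^{-1})_{11} = 1/d_{11} = 1/-9 = -1/9

-1/9


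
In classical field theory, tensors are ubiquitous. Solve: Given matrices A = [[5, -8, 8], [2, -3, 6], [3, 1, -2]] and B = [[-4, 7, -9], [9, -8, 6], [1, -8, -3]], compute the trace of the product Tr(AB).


Tr(AB) = sum_i (AB)_{ii} where (AB)_{ii} = sum_k A_{ik} B_{ki}.
(AB)_{11} = 5*-4 + -8*9 + 8*1 = -84
(AB)_{22} = 2*7 + -3*-8 + 6*-8 = -10
(AB)_{33} = 3*-9 + 1*6 + -2*-3 = -15
Tr(AB) = -84 + -10 + -15 = -109

-109


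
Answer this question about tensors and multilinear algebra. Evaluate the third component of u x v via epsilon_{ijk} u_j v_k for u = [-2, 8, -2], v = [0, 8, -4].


(u x v)_3 = sum_{j,k} epsilon_{3jk} u_j v_k. Only permutations of (1,2,3) contribute; the two non-zero terms are:
eps_{312} u_1 v_2 = 1 * -2 * 8 = -16
eps_{321} u_2 v_1 = -1 * 8 * 0 = 0
(u x v)_3 = -16

-16


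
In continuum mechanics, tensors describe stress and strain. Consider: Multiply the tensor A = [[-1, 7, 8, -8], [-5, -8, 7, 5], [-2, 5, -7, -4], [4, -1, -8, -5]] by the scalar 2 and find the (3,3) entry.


Scalar multiplication: (cA)_{ij} = c * A_{ij}.
c = 2
A_{33} = -7
(cA)_{33} = 2 * -7 = -14

-14


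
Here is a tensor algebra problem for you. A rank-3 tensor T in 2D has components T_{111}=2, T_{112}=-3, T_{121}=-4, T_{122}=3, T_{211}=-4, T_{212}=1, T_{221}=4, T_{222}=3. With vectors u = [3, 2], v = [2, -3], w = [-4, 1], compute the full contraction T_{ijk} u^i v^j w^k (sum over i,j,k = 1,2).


S = sum over i,j,k of T_{ijk} u_i v_j w_k. Expanding all 8 terms:
T_{111}*u_1*v_1*w_1 = 2*3*2*-4 = -48  (running total: -48)
T_{112}*u_1*v_1*w_2 = -3*3*2*1 = -18  (running total: -66)
T_{121}*u_1*v_2*w_1 = -4*3*-3*-4 = -144  (running total: -210)
T_{122}*u_1*v_2*w_2 = 3*3*-3*1 = -27  (running total: -237)
T_{211}*u_2*v_1*w_1 = -4*2*2*-4 = 64  (running total: -173)
T_{212}*u_2*v_1*w_2 = 1*2*2*1 = 4  (running total: -169)
T_{221}*u_2*v_2*w_1 = 4*2*-3*-4 = 96  (running total: -73)
T_{222}*u_2*v_2*w_2 = 3*2*-3*1 = -18  (running total: -91)
S = -91

-91


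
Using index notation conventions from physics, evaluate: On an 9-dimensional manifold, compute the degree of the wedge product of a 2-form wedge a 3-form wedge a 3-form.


The degree of a wedge product is the sum of the degrees of the individual forms.
Degrees: 2, 3, 3
Total degree = 2 + 3 + 3 = 8

8


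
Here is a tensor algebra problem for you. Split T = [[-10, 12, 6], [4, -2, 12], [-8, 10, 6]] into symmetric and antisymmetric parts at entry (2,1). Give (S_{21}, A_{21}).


T_{21} = 4
T_{12} = 12
S_{21} = (4 + 12)/2 = 16/2 = 8
A_{21} = (4 - 12)/2 = -8/2 = -4
Check: S + A = 8 + -4 = 4 = T_{21}.

(8, -4)


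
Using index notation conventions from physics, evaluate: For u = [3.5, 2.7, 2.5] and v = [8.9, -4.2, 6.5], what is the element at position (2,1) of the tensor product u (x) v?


The outer product entry T_{ij} = u_i * v_j.
We need i=2, j=1.
u_2 = 2.7, v_1 = 8.9
T_{2,1} = 2.7 * 8.9 = 24.03

24.03


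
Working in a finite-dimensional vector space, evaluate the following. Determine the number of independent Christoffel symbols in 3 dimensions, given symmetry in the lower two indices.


Christoffel symbols Gamma^k_{ij} are symmetric in i,j, so there are d * d(d+1)/2 independent symbols.
d = 3
d(d+1)/2 = 3 * 4 / 2 = 6
Total = 3 * 6 = 18

18


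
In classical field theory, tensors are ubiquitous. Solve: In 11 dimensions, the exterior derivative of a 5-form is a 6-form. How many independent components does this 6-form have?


The exterior derivative of a p-form is a (p+1)-form.
Its number of independent components is C(n, p+1).
n = 11, p+1 = 6
C(11, 6) = 462

462


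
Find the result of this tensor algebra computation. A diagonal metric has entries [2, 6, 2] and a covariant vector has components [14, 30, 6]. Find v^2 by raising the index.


To raise an index with a diagonal metric: v^i = v_i / g_{ii}.
For index 2: v_2 = 30, g_{22} = 6
v^2 = 30 / 6 = 5

5


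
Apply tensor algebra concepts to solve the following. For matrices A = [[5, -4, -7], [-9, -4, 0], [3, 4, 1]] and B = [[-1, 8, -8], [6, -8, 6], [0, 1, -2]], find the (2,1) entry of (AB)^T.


(AB)^T_{ij} = (AB)_{ji} = sum_k A_{jk} B_{ki}.
For i=2, j=1 we need (AB)_{12}:
A_{11} * B_{12} = 5 * 8 = 40
A_{12} * B_{22} = -4 * -8 = 32
A_{13} * B_{32} = -7 * 1 = -7
Sum = 40 + 32 + -7 = 65

65


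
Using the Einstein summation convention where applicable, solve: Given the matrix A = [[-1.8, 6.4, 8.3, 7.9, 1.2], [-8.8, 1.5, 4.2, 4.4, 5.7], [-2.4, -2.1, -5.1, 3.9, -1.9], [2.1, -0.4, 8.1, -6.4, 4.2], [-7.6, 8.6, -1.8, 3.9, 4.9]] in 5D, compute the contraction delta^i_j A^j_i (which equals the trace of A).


The contraction (trace) of a rank-2 tensor is the sum of its diagonal elements.
Diagonal entries: A[1,1] = -1.8, A[2,2] = 1.5, A[3,3] = -5.1, A[4,4] = -6.4, A[5,5] = 4.9
Tr(A) = -1.8 + 1.5 + -5.1 + -6.4 + 4.9 = -6.9

-6.9


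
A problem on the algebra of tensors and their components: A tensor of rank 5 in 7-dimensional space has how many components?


The number of components of a rank-r tensor in d dimensions is d^r.
Here d = 7 and r = 5.
7^5 = 16807

16807


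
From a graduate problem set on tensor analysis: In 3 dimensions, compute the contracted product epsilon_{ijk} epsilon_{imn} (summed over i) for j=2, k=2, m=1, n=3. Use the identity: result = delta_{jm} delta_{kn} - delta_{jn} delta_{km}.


Using the identity: epsilon_{ijk} epsilon_{imn} = delta_{jm} delta_{kn} - delta_{jn} delta_{km}.
delta_{21} = 0
delta_{23} = 0
delta_{23} = 0
delta_{21} = 0
Result = 0 * 0 - 0 * 0 = 0 - 0 = 0

0


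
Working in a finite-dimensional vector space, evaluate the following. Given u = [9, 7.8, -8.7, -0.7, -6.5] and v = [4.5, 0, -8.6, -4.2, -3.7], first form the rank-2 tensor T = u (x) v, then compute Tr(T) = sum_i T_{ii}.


The outer product gives T_{ij} = u_i v_j.
The trace (contraction) is Tr(T) = sum_i T_{ii} = sum_i u_i v_i.
Diagonal entries:
T_{11} = u_1 * v_1 = 9 * 4.5 = 40.5
T_{22} = u_2 * v_2 = 7.8 * 0 = 0
T_{33} = u_3 * v_3 = -8.7 * -8.6 = 74.82
T_{44} = u_4 * v_4 = -0.7 * -4.2 = 2.94
T_{55} = u_5 * v_5 = -6.5 * -3.7 = 24.05
Tr(T) = 40.5 + 0 + 74.82 + 2.94 + 24.05 = 142.31

142.31


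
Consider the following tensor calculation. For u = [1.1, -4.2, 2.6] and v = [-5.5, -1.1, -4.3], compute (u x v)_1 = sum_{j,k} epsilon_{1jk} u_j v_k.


(u x v)_1 = sum_{j,k} epsilon_{1jk} u_j v_k. Only permutations of (1,2,3) contribute; the two non-zero terms are:
eps_{123} u_2 v_3 = 1 * -4.2 * -4.3 = 18.06
eps_{132} u_3 v_2 = -1 * 2.6 * -1.1 = 2.86
(u x v)_1 = 20.92

20.92


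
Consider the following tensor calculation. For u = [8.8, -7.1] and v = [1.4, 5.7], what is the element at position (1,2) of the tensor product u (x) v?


The outer product entry T_{ij} = u_i * v_j.
We need i=1, j=2.
u_1 = 8.8, v_2 = 5.7
T_{1,2} = 8.8 * 5.7 = 50.16

50.16


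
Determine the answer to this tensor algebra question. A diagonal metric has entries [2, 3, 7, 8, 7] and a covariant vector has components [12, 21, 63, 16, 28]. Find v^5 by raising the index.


To raise an index with a diagonal metric: v^i = v_i / g_{ii}.
For index 5: v_5 = 28, g_{55} = 7
v^5 = 28 / 7 = 4

4


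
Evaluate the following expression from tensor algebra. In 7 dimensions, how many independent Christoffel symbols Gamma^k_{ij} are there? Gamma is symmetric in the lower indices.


Christoffel symbols Gamma^k_{ij} are symmetric in i,j, so there are d * d(d+1)/2 independent symbols.
d = 7
d(d+1)/2 = 7 * 8 / 2 = 28
Total = 7 * 28 = 196

196


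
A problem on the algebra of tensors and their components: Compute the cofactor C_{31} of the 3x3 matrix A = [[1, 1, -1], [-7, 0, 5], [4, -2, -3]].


To find cofactor C_{31}, delete row 3 and column 1.
The resulting 2x2 submatrix is: [[1, -1], [0, 5]]
Minor M_{31} = 1*5 - -1*0
  = 5 - 0 = 5
Sign = (-1)^(3+1) = (-1)^4 = 1
Cofactor C_{31} = 1 * 5 = 5

5


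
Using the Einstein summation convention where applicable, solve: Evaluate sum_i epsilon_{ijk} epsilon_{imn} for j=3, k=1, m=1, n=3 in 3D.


Using the identity: epsilon_{ijk} epsilon_{imn} = delta_{jm} delta_{kn} - delta_{jn} delta_{km}.
delta_{31} = 0
delta_{13} = 0
delta_{33} = 1
delta_{11} = 1
Result = 0 * 0 - 1 * 1 = 0 - 1 = -1

-1


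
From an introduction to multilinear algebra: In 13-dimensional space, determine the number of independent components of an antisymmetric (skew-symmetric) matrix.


An antisymmetric rank-2 tensor satisfies A_{ij} = -A_{ji}, so diagonal entries are zero.
The independent components are the upper-triangular entries: C(n, 2) = n(n-1)/2.
n = 13
C(13, 2) = 13 * 12 / 2 = 156 / 2 = 78

78


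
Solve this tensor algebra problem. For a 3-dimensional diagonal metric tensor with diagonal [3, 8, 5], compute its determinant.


For a diagonal metric, the determinant is the product of diagonal entries.
Diagonal entries: 3, 8, 5
det(g) = 3 * 8 * 5 = 120

120


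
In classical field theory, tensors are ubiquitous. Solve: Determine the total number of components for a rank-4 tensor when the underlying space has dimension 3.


The number of components of a rank-r tensor in d dimensions is d^r.
Here d = 3 and r = 4.
3^4 = 81

81


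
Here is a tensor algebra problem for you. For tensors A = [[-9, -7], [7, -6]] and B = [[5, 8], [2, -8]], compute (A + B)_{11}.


Tensor addition is component-wise: (A + B)_{ij} = A_{ij} + B_{ij}.
A_{11} = -9
B_{11} = 5
(A + B)_{11} = -9 + 5 = -4

-4


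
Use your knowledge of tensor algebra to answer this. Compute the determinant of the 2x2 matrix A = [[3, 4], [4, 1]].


For a 2x2 matrix [[a, b], [c, d]], det = a*d - b*c.
a = 3, b = 4, c = 4, d = 1
a*d = 3 * 1 = 3
b*c = 4 * 4 = 16
det = 3 - 16 = -13

-13


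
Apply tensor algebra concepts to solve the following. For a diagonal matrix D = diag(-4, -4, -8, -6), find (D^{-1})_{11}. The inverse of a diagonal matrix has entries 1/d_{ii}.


For a diagonal matrix, the inverse has entries (D^{-1})_{ii} = 1/d_{ii}.
The diagonal entries are: d_{11} = -4, d_{22} = -4, d_{33} = -8, d_{44} = -6
We need (D^{-1})_{11} = 1/d_{11} = 1/-4 = -1/4

-1/4


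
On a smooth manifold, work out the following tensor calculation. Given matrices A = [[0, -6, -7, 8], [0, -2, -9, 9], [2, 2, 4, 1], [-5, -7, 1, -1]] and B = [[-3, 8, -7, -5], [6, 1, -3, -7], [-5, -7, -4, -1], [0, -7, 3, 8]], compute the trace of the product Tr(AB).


Tr(AB) = sum_i (AB)_{ii} where (AB)_{ii} = sum_k A_{ik} B_{ki}.
(AB)_{11} = 0*-3 + -6*6 + -7*-5 + 8*0 = -1
(AB)_{22} = 0*8 + -2*1 + -9*-7 + 9*-7 = -2
(AB)_{33} = 2*-7 + 2*-3 + 4*-4 + 1*3 = -33
(AB)_{44} = -5*-5 + -7*-7 + 1*-1 + -1*8 = 65
Tr(AB) = -1 + -2 + -33 + 65 = 29

29


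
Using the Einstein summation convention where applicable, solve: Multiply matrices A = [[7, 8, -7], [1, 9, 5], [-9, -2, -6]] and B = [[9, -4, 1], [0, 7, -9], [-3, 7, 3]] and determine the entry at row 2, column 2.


(AB)_{ij} = sum_k A_{ik} B_{kj}.
For i=2, j=2:
A_{21} * B_{12} = 1 * -4 = -4
A_{22} * B_{22} = 9 * 7 = 63
A_{23} * B_{32} = 5 * 7 = 35
Sum = -4 + 63 + 35 = 94

94


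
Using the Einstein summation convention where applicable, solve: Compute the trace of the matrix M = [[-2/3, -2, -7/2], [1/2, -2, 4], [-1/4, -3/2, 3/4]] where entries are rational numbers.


The trace is the sum of diagonal entries.
Diagonal: M[1,1] = -2/3, M[2,2] = -2, M[3,3] = 3/4
Tr(M) = -2/3 + -2 + 3/4
Computing step by step:
After adding M[1,1]: -2/3
After adding M[2,2]: -8/3
After adding M[3,3]: -23/12
Tr(M) = -23/12

-23/12


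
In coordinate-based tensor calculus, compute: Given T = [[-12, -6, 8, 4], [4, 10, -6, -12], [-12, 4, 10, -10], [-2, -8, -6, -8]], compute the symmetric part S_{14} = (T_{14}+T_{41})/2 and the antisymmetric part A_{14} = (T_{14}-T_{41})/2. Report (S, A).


T_{14} = 4
T_{41} = -2
S_{14} = (4 + -2)/2 = 2/2 = 1
A_{14} = (4 - -2)/2 = 6/2 = 3
Check: S + A = 1 + 3 = 4 = T_{14}.

(1, 3)


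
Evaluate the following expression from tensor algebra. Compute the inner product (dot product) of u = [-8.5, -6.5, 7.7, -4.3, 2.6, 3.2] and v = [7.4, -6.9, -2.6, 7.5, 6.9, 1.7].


The inner product u . v = sum of u_i * v_i.
Term-by-term: -8.5 * 7.4, -6.5 * -6.9, 7.7 * -2.6, -4.3 * 7.5, 2.6 * 6.9, 3.2 * 1.7
Products: -62.9, 44.85, -20.02, -32.25, 17.94, 5.44
Sum = -62.9 + 44.85 + -20.02 + -32.25 + 17.94 + 5.44 = -46.94

-46.94


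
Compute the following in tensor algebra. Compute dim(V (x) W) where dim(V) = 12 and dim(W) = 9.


The dimension of a tensor product is the product of dimensions.
dim(V) = 12, dim(W) = 9
dim(V (x) W) = 12 * 9 = 108

108


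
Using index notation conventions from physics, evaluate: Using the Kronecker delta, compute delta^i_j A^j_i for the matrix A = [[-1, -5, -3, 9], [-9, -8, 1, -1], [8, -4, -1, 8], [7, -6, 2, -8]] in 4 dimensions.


The contraction (trace) of a rank-2 tensor is the sum of its diagonal elements.
Diagonal entries: A[1,1] = -1, A[2,2] = -8, A[3,3] = -1, A[4,4] = -8
Tr(A) = -1 + -8 + -1 + -8 = -18

-18


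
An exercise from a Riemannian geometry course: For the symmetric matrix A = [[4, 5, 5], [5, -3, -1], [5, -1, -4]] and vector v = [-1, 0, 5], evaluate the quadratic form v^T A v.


First compute Av:
(Av)_1 = 4*-1 + 5*0 + 5*5 = 21
(Av)_2 = 5*-1 + -3*0 + -1*5 = -10
(Av)_3 = 5*-1 + -1*0 + -4*5 = -25
Av = [21, -10, -25]
Then v^T (Av) = -1*21 + 0*-10 + 5*-25
= -21 + 0 + -125 = -146

-146


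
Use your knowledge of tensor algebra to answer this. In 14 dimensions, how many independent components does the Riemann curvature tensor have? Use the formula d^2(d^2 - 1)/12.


The Riemann tensor in d dimensions has d^2(d^2 - 1)/12 independent components.
d = 14, so d^2 = 196
d^2 - 1 = 195
d^2(d^2 - 1) = 196 * 195 = 38220
Divide by 12: 38220 / 12 = 3185

3185


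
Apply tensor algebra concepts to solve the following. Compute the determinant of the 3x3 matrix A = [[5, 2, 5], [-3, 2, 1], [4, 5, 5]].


Expanding along the first row, det(A) = a11*M_11 - a12*M_12 + a13*M_13, where M_1j is the (1,j) minor.
Minor M_11 = 2*5 - 1*5 = 5
Minor M_12 = -3*5 - 1*4 = -19
Minor M_13 = -3*5 - 2*4 = -23
det = 5*(5) - 2*(-19) + 5*(-23)
    = 25 - -38 + -115
    = -52

-52


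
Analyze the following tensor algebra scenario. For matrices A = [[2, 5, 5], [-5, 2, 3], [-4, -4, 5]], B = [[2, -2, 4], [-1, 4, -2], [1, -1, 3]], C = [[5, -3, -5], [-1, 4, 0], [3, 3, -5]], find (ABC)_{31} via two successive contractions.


(ABC)_{31} = sum_m (AB)_{3m} C_{m1}. First compute row 3 of AB.
(AB)_{31} = -4*2 + -4*-1 + 5*1 = 1
(AB)_{32} = -4*-2 + -4*4 + 5*-1 = -13
(AB)_{33} = -4*4 + -4*-2 + 5*3 = 7
Now contract with column 1 of C:
(AB)_{31} * C_{11} = 1 * 5 = 5
(AB)_{32} * C_{21} = -13 * -1 = 13
(AB)_{33} * C_{31} = 7 * 3 = 21
(ABC)_{31} = 5 + 13 + 21 = 39

39


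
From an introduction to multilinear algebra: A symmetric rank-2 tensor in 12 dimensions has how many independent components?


A symmetric rank-2 tensor in d dimensions has d(d+1)/2 independent components.
d = 12
d(d+1)/2 = 12 * 13 / 2 = 156 / 2 = 78

78


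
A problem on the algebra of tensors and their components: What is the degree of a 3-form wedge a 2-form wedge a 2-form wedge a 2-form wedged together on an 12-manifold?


The degree of a wedge product is the sum of the degrees of the individual forms.
Degrees: 3, 2, 2, 2
Total degree = 3 + 2 + 2 + 2 = 9

9


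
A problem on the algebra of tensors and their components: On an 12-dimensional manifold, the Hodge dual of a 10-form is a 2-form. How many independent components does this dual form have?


The Hodge dual of a p-form on an n-dimensional manifold is an (n-p)-form.
n = 12, p = 10, so dual degree = 12 - 10 = 2
The number of components is C(n, n-p) = C(12, 2) = 66

66


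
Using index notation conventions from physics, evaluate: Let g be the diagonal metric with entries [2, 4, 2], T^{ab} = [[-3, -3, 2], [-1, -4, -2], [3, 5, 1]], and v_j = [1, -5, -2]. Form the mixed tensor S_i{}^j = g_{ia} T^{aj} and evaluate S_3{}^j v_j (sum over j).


Step 1: lower the first index. For a diagonal metric, g_{ia} T^{aj} = g_{ii} T^{ij} (no sum on i).
g_{33} = 2
S_3{}^1 = 2 * T^{31} = 2 * 3 = 6
S_3{}^2 = 2 * T^{32} = 2 * 5 = 10
S_3{}^3 = 2 * T^{33} = 2 * 1 = 2
Step 2: contract S_3{}^j with v_j.
S_3{}^1 * v_1 = 6 * 1 = 6
S_3{}^2 * v_2 = 10 * -5 = -50
S_3{}^3 * v_3 = 2 * -2 = -4
Result = 6 + -50 + -4 = -48

-48


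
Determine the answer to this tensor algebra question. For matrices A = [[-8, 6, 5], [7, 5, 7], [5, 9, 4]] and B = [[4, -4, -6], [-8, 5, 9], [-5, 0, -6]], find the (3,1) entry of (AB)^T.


(AB)^T_{ij} = (AB)_{ji} = sum_k A_{jk} B_{ki}.
For i=3, j=1 we need (AB)_{13}:
A_{11} * B_{13} = -8 * -6 = 48
A_{12} * B_{23} = 6 * 9 = 54
A_{13} * B_{33} = 5 * -6 = -30
Sum = 48 + 54 + -30 = 72

72


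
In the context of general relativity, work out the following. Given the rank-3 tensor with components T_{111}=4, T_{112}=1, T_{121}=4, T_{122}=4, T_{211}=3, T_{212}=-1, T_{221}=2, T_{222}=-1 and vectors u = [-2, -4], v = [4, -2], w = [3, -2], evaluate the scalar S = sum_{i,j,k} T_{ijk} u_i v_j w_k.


S = sum over i,j,k of T_{ijk} u_i v_j w_k. Expanding all 8 terms:
T_{111}*u_1*v_1*w_1 = 4*-2*4*3 = -96  (running total: -96)
T_{112}*u_1*v_1*w_2 = 1*-2*4*-2 = 16  (running total: -80)
T_{121}*u_1*v_2*w_1 = 4*-2*-2*3 = 48  (running total: -32)
T_{122}*u_1*v_2*w_2 = 4*-2*-2*-2 = -32  (running total: -64)
T_{211}*u_2*v_1*w_1 = 3*-4*4*3 = -144  (running total: -208)
T_{212}*u_2*v_1*w_2 = -1*-4*4*-2 = -32  (running total: -240)
T_{221}*u_2*v_2*w_1 = 2*-4*-2*3 = 48  (running total: -192)
T_{222}*u_2*v_2*w_2 = -1*-4*-2*-2 = 16  (running total: -176)
S = -176

-176


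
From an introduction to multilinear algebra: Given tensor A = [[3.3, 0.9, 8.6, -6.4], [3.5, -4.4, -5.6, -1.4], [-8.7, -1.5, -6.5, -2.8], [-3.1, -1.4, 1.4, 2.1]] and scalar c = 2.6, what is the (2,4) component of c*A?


Scalar multiplication: (cA)_{ij} = c * A_{ij}.
c = 2.6
A_{24} = -1.4
(cA)_{24} = 2.6 * -1.4 = -3.64

-3.64


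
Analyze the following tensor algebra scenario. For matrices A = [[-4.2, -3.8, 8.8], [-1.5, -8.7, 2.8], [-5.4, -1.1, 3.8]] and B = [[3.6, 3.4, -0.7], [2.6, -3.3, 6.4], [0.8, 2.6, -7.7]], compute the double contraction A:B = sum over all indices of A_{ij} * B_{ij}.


A:B = sum over all i,j of A_{ij} * B_{ij}.
Row 1: -4.2*3.6=-15.12, -3.8*3.4=-12.92, 8.8*-0.7=-6.16 => row sum = -34.2
Row 2: -1.5*2.6=-3.9, -8.7*-3.3=28.71, 2.8*6.4=17.92 => row sum = 42.73
Row 3: -5.4*0.8=-4.32, -1.1*2.6=-2.86, 3.8*-7.7=-29.26 => row sum = -36.44
Total = -34.2 + 42.73 + -36.44 = -27.91

-27.91


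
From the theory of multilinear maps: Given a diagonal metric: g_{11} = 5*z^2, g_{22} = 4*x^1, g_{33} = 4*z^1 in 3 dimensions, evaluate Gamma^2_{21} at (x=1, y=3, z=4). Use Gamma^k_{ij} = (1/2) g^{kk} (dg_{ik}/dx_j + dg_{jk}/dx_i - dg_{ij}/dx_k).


For a diagonal metric, Gamma^k_{ij} = (1/2) g^{kk} (dg_{ik}/dx_j + dg_{jk}/dx_i - dg_{ij}/dx_k).
The metric is diagonal, so g_{ab} = 0 for a != b.
At the given point: g_{11} = 80, g_{22} = 4, g_{33} = 16
g^{22} = 1/4
dg_{22}/dx_1 = dg_{22}/dx_1 = 4
dg_{12}/dx_2 = 0 (off-diagonal)
dg_{21}/dx_2 = 0 (off-diagonal)
Numerator = 4 + 0 - 0 = 4
Gamma^2_{21} = 4 / (2 * 4) = 1/2

1/2


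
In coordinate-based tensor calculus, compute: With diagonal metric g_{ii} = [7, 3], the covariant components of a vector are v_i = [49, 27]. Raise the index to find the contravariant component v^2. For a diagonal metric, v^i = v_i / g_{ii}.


To raise an index with a diagonal metric: v^i = v_i / g_{ii}.
For index 2: v_2 = 27, g_{22} = 3
v^2 = 27 / 3 = 9

9


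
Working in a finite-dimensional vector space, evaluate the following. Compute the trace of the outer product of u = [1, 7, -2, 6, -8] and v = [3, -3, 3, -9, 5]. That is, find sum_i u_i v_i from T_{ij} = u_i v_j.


The outer product gives T_{ij} = u_i v_j.
The trace (contraction) is Tr(T) = sum_i T_{ii} = sum_i u_i v_i.
Diagonal entries:
T_{11} = u_1 * v_1 = 1 * 3 = 3
T_{22} = u_2 * v_2 = 7 * -3 = -21
T_{33} = u_3 * v_3 = -2 * 3 = -6
T_{44} = u_4 * v_4 = 6 * -9 = -54
T_{55} = u_5 * v_5 = -8 * 5 = -40
Tr(T) = 3 + -21 + -6 + -54 + -40 = -118

-118


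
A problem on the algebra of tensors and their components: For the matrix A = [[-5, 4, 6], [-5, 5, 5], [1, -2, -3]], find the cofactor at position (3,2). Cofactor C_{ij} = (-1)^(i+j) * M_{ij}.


To find cofactor C_{32}, delete row 3 and column 2.
The resulting 2x2 submatrix is: [[-5, 6], [-5, 5]]
Minor M_{32} = -5*5 - 6*-5
  = -25 - -30 = 5
Sign = (-1)^(3+2) = (-1)^5 = -1
Cofactor C_{32} = -1 * 5 = -5

-5


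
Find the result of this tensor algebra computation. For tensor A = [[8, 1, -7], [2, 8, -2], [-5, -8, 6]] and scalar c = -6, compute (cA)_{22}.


Scalar multiplication: (cA)_{ij} = c * A_{ij}.
c = -6
A_{22} = 8
(cA)_{22} = -6 * 8 = -48

-48


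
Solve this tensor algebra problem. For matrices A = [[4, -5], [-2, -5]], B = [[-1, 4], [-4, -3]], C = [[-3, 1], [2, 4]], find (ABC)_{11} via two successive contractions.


(ABC)_{11} = sum_m (AB)_{1m} C_{m1}. First compute row 1 of AB.
(AB)_{11} = 4*-1 + -5*-4 = 16
(AB)_{12} = 4*4 + -5*-3 = 31
Now contract with column 1 of C:
(AB)_{11} * C_{11} = 16 * -3 = -48
(AB)_{12} * C_{21} = 31 * 2 = 62
(ABC)_{11} = -48 + 62 = 14

14


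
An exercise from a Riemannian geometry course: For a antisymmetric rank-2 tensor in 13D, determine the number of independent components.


A antisymmetric rank-2 tensor in d dimensions has d(d-1)/2 independent components.
d = 13
d(d-1)/2 = 13 * 12 / 2 = 156 / 2 = 78

78


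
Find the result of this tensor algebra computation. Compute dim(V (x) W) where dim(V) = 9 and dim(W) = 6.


The dimension of a tensor product is the product of dimensions.
dim(V) = 9, dim(W) = 6
dim(V (x) W) = 9 * 6 = 54

54


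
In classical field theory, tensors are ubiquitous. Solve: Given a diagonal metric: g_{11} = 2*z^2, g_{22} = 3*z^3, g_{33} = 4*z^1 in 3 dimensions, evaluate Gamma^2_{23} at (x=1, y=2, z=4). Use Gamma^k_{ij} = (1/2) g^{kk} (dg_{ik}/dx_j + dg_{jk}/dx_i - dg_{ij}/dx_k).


For a diagonal metric, Gamma^k_{ij} = (1/2) g^{kk} (dg_{ik}/dx_j + dg_{jk}/dx_i - dg_{ij}/dx_k).
The metric is diagonal, so g_{ab} = 0 for a != b.
At the given point: g_{11} = 32, g_{22} = 192, g_{33} = 16
g^{22} = 1/192
dg_{22}/dx_3 = dg_{22}/dx_3 = 144
dg_{32}/dx_2 = 0 (off-diagonal)
dg_{23}/dx_2 = 0 (off-diagonal)
Numerator = 144 + 0 - 0 = 144
Gamma^2_{23} = 144 / (2 * 192) = 3/8

3/8


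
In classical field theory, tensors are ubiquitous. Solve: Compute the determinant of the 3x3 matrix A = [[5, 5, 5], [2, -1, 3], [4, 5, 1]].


Expanding along the first row, det(A) = a11*M_11 - a12*M_12 + a13*M_13, where M_1j is the (1,j) minor.
Minor M_11 = -1*1 - 3*5 = -16
Minor M_12 = 2*1 - 3*4 = -10
Minor M_13 = 2*5 - -1*4 = 14
det = 5*(-16) - 5*(-10) + 5*(14)
    = -80 - -50 + 70
    = 40

40


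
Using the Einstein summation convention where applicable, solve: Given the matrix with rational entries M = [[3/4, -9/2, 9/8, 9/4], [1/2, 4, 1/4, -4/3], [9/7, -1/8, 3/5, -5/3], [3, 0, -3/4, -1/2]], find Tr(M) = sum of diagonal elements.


The trace is the sum of diagonal entries.
Diagonal: M[1,1] = 3/4, M[2,2] = 4, M[3,3] = 3/5, M[4,4] = -1/2
Tr(M) = 3/4 + 4 + 3/5 + -1/2
Computing step by step:
After adding M[1,1]: 3/4
After adding M[2,2]: 19/4
After adding M[3,3]: 107/20
After adding M[4,4]: 97/20
Tr(M) = 97/20

97/20


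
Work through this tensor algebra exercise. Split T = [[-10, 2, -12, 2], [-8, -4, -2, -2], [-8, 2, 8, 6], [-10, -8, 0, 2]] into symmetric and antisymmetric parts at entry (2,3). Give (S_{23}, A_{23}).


T_{23} = -2
T_{32} = 2
S_{23} = (-2 + 2)/2 = 0/2 = 0
A_{23} = (-2 - 2)/2 = -4/2 = -2
Check: S + A = 0 + -2 = -2 = T_{23}.

(0, -2)


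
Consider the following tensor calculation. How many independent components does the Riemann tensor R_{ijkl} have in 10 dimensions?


The Riemann tensor in d dimensions has d^2(d^2 - 1)/12 independent components.
d = 10, so d^2 = 100
d^2 - 1 = 99
d^2(d^2 - 1) = 100 * 99 = 9900
Divide by 12: 9900 / 12 = 825

825


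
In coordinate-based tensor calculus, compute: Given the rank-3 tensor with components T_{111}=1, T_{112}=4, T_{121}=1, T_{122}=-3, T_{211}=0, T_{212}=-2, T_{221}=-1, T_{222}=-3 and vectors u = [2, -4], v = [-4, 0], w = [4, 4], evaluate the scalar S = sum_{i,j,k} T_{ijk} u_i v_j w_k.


S = sum over i,j,k of T_{ijk} u_i v_j w_k. Expanding all 8 terms:
T_{111}*u_1*v_1*w_1 = 1*2*-4*4 = -32  (running total: -32)
T_{112}*u_1*v_1*w_2 = 4*2*-4*4 = -128  (running total: -160)
T_{121}*u_1*v_2*w_1 = 1*2*0*4 = 0  (running total: -160)
T_{122}*u_1*v_2*w_2 = -3*2*0*4 = 0  (running total: -160)
T_{211}*u_2*v_1*w_1 = 0*-4*-4*4 = 0  (running total: -160)
T_{212}*u_2*v_1*w_2 = -2*-4*-4*4 = -128  (running total: -288)
T_{221}*u_2*v_2*w_1 = -1*-4*0*4 = 0  (running total: -288)
T_{222}*u_2*v_2*w_2 = -3*-4*0*4 = 0  (running total: -288)
S = -288

-288
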